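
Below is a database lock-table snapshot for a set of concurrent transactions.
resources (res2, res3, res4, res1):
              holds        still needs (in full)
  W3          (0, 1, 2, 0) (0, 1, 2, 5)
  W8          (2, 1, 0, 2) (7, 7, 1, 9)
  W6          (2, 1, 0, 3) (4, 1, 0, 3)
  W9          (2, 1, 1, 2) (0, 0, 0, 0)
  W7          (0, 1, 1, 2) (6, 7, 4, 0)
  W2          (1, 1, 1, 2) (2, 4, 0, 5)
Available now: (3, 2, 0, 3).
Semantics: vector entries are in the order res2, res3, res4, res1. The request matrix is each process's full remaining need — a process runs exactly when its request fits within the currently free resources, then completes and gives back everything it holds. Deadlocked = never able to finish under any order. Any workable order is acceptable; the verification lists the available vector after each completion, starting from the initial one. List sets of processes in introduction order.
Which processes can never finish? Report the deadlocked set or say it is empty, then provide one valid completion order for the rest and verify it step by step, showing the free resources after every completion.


Deadlocked: W8 and W7.
Key observation: W9, W6, W2, W3 can finish, but then (8, 6, 4, 10) is all there is, and the blocked group's res3 demands exceed it.
A valid finishing order for the others: W9, W6, W2, W3. Walking it through:
  pool = (3, 2, 0, 3)
  W9 needs (0, 0, 0, 0) <= (3, 2, 0, 3) -> finishes; pool += (2, 1, 1, 2) = (5, 3, 1, 5)
  W6 needs (4, 1, 0, 3) <= (5, 3, 1, 5) -> finishes; pool += (2, 1, 0, 3) = (7, 4, 1, 8)
  W2 needs (2, 4, 0, 5) <= (7, 4, 1, 8) -> finishes; pool += (1, 1, 1, 2) = (8, 5, 2, 10)
  W3 needs (0, 1, 2, 5) <= (8, 5, 2, 10) -> finishes; pool += (0, 1, 2, 0) = (8, 6, 4, 10)
The stuck group stays short no matter what:
  blocked: W8 wants (7, 7, 1, 9), pool (8, 6, 4, 10) — not enough res3
  blocked: W7 wants (6, 7, 4, 0), pool (8, 6, 4, 10) — not enough res3


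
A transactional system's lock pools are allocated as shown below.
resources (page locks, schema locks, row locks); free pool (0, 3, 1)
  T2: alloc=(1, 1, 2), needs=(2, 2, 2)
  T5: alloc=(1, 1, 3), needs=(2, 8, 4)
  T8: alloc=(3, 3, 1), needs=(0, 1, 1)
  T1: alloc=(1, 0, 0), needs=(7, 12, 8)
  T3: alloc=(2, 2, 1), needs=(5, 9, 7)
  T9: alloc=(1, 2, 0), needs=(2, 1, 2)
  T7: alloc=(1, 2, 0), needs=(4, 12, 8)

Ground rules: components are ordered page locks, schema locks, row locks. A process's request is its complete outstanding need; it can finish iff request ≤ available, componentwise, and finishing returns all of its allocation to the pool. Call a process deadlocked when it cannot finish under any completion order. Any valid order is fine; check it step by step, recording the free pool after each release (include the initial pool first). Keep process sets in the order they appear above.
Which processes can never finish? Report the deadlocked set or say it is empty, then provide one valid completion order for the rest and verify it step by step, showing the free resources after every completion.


Nothing here is deadlocked.
Key observation: T8 leads a chain of completions in which each release enables another process.
The rest can finish in the order T8, T2, T9, T5, T3, T7, T1. Step-by-step check:
  pool = (0, 3, 1)
  T8: need (0, 1, 1) fits (0, 3, 1); releases (3, 3, 1), pool now (3, 6, 2)
  T2: need (2, 2, 2) fits (3, 6, 2); releases (1, 1, 2), pool now (4, 7, 4)
  T9: need (2, 1, 2) fits (4, 7, 4); releases (1, 2, 0), pool now (5, 9, 4)
  T5: need (2, 8, 4) fits (5, 9, 4); releases (1, 1, 3), pool now (6, 10, 7)
  T3: need (5, 9, 7) fits (6, 10, 7); releases (2, 2, 1), pool now (8, 12, 8)
  T7: need (4, 12, 8) fits (8, 12, 8); releases (1, 2, 0), pool now (9, 14, 8)
  T1: need (7, 12, 8) fits (9, 14, 8); releases (1, 0, 0), pool now (10, 14, 8)


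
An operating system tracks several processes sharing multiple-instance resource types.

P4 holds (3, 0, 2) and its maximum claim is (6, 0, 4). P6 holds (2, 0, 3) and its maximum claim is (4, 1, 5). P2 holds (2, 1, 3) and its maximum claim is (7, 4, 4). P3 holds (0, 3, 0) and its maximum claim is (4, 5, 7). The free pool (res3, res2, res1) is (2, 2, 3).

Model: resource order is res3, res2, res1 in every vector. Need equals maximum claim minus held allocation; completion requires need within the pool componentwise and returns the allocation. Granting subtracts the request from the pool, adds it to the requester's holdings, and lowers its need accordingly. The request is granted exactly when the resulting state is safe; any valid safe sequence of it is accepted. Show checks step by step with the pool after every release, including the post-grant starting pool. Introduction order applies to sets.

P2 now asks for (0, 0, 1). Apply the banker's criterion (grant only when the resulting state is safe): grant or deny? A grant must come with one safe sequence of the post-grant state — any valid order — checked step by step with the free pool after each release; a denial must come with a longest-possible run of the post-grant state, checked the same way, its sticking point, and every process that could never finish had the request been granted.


GRANT — the state after the grant stays safe, e.g. via P6, P4, P3, P2.
Key observation: (2, 2, 2) free after granting still covers P6 first, and each release covers the next.
Check on the post-grant state, step by step:
  pool = (2, 2, 2)
  P6 needs (2, 1, 2) <= (2, 2, 2) -> finishes; pool += (2, 0, 3) = (4, 2, 5)
  P4 needs (3, 0, 2) <= (4, 2, 5) -> finishes; pool += (3, 0, 2) = (7, 2, 7)
  P3 needs (4, 2, 7) <= (7, 2, 7) -> finishes; pool += (0, 3, 0) = (7, 5, 7)
  P2 needs (5, 3, 0) <= (7, 5, 7) -> finishes; pool += (2, 1, 4) = (9, 6, 11)


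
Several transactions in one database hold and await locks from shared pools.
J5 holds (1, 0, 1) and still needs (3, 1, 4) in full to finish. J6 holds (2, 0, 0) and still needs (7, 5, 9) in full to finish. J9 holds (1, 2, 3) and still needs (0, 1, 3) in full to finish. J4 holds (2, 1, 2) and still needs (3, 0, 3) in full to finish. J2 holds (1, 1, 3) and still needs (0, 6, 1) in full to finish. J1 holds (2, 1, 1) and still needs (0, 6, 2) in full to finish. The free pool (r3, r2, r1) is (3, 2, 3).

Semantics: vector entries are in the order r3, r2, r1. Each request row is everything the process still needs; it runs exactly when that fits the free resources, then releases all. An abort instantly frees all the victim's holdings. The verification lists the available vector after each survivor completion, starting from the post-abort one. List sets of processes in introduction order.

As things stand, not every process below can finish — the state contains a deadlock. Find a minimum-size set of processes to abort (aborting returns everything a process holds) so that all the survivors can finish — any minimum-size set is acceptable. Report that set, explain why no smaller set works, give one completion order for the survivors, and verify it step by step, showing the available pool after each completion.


The answer: abort J1.
Key observation: the deadlocked J2 becomes finishable only because J1 released (2, 1, 1); it completes at step 5 below.
Why nothing smaller works: aborting no one leaves the state deadlocked as given.
Survivors finish in the order: J4, J5, J9, J6, J2. Walking it through (pool after the aborts first):
  pool = (5, 3, 4)
  run J4 (needs (3, 0, 3), free (5, 3, 4)); after release of (2, 1, 2) the pool is (7, 4, 6)
  run J5 (needs (3, 1, 4), free (7, 4, 6)); after release of (1, 0, 1) the pool is (8, 4, 7)
  run J9 (needs (0, 1, 3), free (8, 4, 7)); after release of (1, 2, 3) the pool is (9, 6, 10)
  run J6 (needs (7, 5, 9), free (9, 6, 10)); after release of (2, 0, 0) the pool is (11, 6, 10)
  run J2 (needs (0, 6, 1), free (11, 6, 10)); after release of (1, 1, 3) the pool is (12, 7, 13)


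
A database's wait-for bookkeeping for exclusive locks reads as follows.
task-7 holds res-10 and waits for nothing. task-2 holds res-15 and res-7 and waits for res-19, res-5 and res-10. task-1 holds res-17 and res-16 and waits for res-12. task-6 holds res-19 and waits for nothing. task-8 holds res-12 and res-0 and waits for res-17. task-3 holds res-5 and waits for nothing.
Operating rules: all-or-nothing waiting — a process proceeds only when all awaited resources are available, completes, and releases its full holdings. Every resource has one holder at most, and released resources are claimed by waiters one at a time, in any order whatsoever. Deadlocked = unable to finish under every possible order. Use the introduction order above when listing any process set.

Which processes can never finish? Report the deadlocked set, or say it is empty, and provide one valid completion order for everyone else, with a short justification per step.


Deadlocked set: task-1 and task-8.
Key observation: the waits loop around task-1 -> task-8 -> task-1 with no way out; no other process is dragged down with it.
A valid finishing order for the others: task-7, task-3, task-6, task-2.
Verifying each step:
  task-7 waits on nothing -> runs at once and releases res-10
  task-3 waits on nothing -> runs at once and releases res-5
  task-6 waits on nothing -> runs at once and releases res-19
  task-2 waits on res-19, res-5 and res-10 — all released -> runs and releases res-15 and res-7


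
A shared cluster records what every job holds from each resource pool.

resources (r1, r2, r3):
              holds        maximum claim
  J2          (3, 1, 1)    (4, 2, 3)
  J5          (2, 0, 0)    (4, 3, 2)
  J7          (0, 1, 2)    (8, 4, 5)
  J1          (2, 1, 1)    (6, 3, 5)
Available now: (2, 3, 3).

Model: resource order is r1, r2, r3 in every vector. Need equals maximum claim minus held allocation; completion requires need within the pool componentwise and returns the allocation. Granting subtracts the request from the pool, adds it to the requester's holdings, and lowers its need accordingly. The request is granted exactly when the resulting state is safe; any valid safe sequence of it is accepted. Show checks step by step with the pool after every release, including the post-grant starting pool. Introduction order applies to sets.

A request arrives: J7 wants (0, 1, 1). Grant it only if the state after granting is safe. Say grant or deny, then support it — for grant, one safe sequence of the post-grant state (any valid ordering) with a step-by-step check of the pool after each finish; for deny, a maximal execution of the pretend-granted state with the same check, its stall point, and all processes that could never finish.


DENY. Granting would leave the state unsafe.
Key observation: after J2, J5 the pool peaks at (7, 3, 3), and each blocked process is short somewhere: J7 on r1; J1 on r3.
After a pretend grant, a maximal execution: J2, J5 — then nothing else fits. Verifying each step:
  pool = (2, 2, 2)
  J2 needs (1, 1, 2) <= (2, 2, 2) -> finishes; pool += (3, 1, 1) = (5, 3, 3)
  J5 needs (2, 3, 2) <= (5, 3, 3) -> finishes; pool += (2, 0, 0) = (7, 3, 3)
  J7 cannot run: need (8, 2, 2) vs free (7, 3, 3) (insufficient r1)
  J1 cannot run: need (4, 2, 4) vs free (7, 3, 3) (insufficient r3)
Post-grant, the permanently blocked set is J7 and J1.


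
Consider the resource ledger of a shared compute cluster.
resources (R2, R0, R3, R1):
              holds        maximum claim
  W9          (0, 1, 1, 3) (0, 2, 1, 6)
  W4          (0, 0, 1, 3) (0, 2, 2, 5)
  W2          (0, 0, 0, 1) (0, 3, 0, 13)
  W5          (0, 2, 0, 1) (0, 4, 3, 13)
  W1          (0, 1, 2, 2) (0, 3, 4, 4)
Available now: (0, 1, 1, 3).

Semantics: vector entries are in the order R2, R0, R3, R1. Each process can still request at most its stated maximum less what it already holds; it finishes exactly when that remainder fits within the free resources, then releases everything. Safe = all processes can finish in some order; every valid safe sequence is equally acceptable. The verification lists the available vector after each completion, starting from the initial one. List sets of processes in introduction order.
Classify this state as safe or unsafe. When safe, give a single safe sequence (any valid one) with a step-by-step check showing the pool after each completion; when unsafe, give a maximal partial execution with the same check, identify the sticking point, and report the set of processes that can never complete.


The state is UNSAFE.
Key observation: no order helps: past W9, W1, W4, the free pool tops out at (0, 3, 5, 11), below what each blocked process needs in R1.
The run W9, W1, W4 cannot be extended any further. Verifying each step:
  pool = (0, 1, 1, 3)
  run W9 (needs (0, 1, 0, 3), free (0, 1, 1, 3)); after release of (0, 1, 1, 3) the pool is (0, 2, 2, 6)
  run W1 (needs (0, 2, 2, 2), free (0, 2, 2, 6)); after release of (0, 1, 2, 2) the pool is (0, 3, 4, 8)
  run W4 (needs (0, 2, 1, 2), free (0, 3, 4, 8)); after release of (0, 0, 1, 3) the pool is (0, 3, 5, 11)
  blocked: W2 wants (0, 3, 0, 12), pool (0, 3, 5, 11) — not enough R1
  blocked: W5 wants (0, 2, 3, 12), pool (0, 3, 5, 11) — not enough R1
Never able to finish: W2 and W5.


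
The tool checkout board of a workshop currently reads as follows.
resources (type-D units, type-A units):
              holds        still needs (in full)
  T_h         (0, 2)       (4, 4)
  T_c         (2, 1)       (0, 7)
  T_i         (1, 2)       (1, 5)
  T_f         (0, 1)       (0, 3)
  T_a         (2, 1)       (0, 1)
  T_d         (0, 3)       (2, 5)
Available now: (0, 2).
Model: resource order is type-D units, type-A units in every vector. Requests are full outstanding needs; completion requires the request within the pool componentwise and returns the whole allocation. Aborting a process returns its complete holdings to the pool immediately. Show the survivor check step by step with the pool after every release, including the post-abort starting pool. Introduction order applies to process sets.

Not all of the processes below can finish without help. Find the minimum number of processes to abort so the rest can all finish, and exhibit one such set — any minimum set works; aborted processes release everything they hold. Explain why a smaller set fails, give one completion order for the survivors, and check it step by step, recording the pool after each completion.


The answer: abort T_d.
Key observation: the deadlocked T_i becomes finishable only because T_d released (0, 3); it completes at step 2 below.
Minimality: the empty abort set fails — the state is deadlocked as it stands.
The survivors complete as T_a, T_i, T_c, T_h, T_f. Check, step by step (starting from the post-abort pool):
  pool = (0, 5)
  T_a needs (0, 1) <= (0, 5) -> finishes; pool += (2, 1) = (2, 6)
  T_i needs (1, 5) <= (2, 6) -> finishes; pool += (1, 2) = (3, 8)
  T_c needs (0, 7) <= (3, 8) -> finishes; pool += (2, 1) = (5, 9)
  T_h needs (4, 4) <= (5, 9) -> finishes; pool += (0, 2) = (5, 11)
  T_f needs (0, 3) <= (5, 11) -> finishes; pool += (0, 1) = (5, 12)


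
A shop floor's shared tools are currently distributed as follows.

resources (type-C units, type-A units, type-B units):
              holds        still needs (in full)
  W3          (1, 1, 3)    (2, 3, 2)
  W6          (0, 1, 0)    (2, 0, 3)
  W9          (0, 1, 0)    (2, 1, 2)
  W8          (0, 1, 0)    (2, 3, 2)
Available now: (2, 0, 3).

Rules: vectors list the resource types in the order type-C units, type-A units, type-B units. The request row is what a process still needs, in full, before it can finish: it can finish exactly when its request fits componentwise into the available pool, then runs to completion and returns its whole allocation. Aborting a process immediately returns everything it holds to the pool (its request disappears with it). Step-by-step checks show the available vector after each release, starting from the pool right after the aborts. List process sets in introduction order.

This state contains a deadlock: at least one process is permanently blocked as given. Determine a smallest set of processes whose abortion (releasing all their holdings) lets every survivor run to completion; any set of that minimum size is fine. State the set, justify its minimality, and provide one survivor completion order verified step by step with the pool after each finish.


Minimum abort set: W8.
Key observation: before aborting W8, W3 was permanently blocked — no order could ever run it; afterwards it completes at step 3.
No smaller set exists: with zero aborts the deadlock remains.
The survivors complete as W6, W9, W3. Check, step by step (starting from the post-abort pool):
  pool = (2, 1, 3)
  W6 needs (2, 0, 3) <= (2, 1, 3) -> finishes; pool += (0, 1, 0) = (2, 2, 3)
  W9 needs (2, 1, 2) <= (2, 2, 3) -> finishes; pool += (0, 1, 0) = (2, 3, 3)
  W3 needs (2, 3, 2) <= (2, 3, 3) -> finishes; pool += (1, 1, 3) = (3, 4, 6)


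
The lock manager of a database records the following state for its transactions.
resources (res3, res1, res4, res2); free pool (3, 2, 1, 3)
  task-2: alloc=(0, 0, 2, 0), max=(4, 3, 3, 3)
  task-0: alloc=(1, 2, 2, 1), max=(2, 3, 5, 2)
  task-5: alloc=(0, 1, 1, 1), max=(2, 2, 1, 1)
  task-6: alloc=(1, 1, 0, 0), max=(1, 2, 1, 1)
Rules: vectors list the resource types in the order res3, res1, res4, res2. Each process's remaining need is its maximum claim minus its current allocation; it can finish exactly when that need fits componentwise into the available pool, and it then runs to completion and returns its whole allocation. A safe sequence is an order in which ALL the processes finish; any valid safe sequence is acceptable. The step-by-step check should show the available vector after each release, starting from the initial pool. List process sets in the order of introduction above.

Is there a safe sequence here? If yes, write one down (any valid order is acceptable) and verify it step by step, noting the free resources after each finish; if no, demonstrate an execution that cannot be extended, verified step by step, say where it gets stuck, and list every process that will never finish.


The state is SAFE; one workable sequence: task-6, task-2, task-0, task-5.
Key observation: at task-6 the run first touches a limit — (0, 1, 1, 1) against (3, 2, 1, 3), exact on a resource it actually requests.
Step-by-step check:
  pool = (3, 2, 1, 3)
  run task-6 (needs (0, 1, 1, 1), free (3, 2, 1, 3)); after release of (1, 1, 0, 0) the pool is (4, 3, 1, 3)
  run task-2 (needs (4, 3, 1, 3), free (4, 3, 1, 3)); after release of (0, 0, 2, 0) the pool is (4, 3, 3, 3)
  run task-0 (needs (1, 1, 3, 1), free (4, 3, 3, 3)); after release of (1, 2, 2, 1) the pool is (5, 5, 5, 4)
  run task-5 (needs (2, 1, 0, 0), free (5, 5, 5, 4)); after release of (0, 1, 1, 1) the pool is (5, 6, 6, 5)


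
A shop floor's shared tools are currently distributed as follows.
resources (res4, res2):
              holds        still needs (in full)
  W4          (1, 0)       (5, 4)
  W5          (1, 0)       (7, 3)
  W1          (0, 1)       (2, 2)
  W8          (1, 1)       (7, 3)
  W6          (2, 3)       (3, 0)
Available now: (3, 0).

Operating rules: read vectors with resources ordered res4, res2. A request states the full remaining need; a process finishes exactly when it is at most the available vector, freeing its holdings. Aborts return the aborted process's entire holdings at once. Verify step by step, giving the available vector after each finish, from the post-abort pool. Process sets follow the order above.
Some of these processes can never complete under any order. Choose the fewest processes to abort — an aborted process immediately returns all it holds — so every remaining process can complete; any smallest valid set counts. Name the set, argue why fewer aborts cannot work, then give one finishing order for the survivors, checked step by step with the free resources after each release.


Minimum abort set: W8.
Key observation: the returned (1, 1) from W8 is what brings W5 — unrunnable before, under any order — into play at step 3.
Why nothing smaller works: aborting no one leaves the state deadlocked as given.
One survivor order: W6, W4, W5, W1. Check, step by step (post-abort pool first):
  pool = (4, 1)
  W6: need (3, 0) fits (4, 1); releases (2, 3), pool now (6, 4)
  W4: need (5, 4) fits (6, 4); releases (1, 0), pool now (7, 4)
  W5: need (7, 3) fits (7, 4); releases (1, 0), pool now (8, 4)
  W1: need (2, 2) fits (8, 4); releases (0, 1), pool now (8, 5)


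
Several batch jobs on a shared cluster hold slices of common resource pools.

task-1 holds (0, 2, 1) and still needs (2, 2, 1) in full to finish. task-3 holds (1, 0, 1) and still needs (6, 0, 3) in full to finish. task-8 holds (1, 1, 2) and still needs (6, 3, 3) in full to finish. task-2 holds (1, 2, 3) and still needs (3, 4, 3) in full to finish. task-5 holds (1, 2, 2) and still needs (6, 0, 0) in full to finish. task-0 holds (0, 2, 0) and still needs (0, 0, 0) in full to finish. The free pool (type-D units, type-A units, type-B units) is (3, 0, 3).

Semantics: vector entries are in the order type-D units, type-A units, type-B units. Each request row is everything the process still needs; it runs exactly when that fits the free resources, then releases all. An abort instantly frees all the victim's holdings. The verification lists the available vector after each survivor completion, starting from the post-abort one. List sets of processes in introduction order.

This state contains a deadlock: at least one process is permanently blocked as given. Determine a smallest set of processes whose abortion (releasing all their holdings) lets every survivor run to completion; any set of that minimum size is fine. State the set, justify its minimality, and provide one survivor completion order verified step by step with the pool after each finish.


The answer: abort task-3 and task-5.
Key observation: before aborting task-3 and task-5, task-8 was permanently blocked — no order could ever run it; afterwards it completes at step 4.
Why nothing smaller works — every single abort fails: task-1 alone leaves task-3 blocked (short on type-D units); task-3 alone leaves task-8 blocked (short on type-D units); task-8 alone leaves task-3 blocked (short on type-D units); task-2 alone leaves task-3 blocked (short on type-D units); task-5 alone leaves task-3 blocked (short on type-D units); task-0 alone leaves task-3 blocked (short on type-D units).
The survivors complete as task-1, task-2, task-0, task-8. Walking it through (starting from the post-abort pool):
  pool = (5, 2, 6)
  task-1: need (2, 2, 1) fits (5, 2, 6); releases (0, 2, 1), pool now (5, 4, 7)
  task-2: need (3, 4, 3) fits (5, 4, 7); releases (1, 2, 3), pool now (6, 6, 10)
  task-0: need (0, 0, 0) fits (6, 6, 10); releases (0, 2, 0), pool now (6, 8, 10)
  task-8: need (6, 3, 3) fits (6, 8, 10); releases (1, 1, 2), pool now (7, 9, 12)


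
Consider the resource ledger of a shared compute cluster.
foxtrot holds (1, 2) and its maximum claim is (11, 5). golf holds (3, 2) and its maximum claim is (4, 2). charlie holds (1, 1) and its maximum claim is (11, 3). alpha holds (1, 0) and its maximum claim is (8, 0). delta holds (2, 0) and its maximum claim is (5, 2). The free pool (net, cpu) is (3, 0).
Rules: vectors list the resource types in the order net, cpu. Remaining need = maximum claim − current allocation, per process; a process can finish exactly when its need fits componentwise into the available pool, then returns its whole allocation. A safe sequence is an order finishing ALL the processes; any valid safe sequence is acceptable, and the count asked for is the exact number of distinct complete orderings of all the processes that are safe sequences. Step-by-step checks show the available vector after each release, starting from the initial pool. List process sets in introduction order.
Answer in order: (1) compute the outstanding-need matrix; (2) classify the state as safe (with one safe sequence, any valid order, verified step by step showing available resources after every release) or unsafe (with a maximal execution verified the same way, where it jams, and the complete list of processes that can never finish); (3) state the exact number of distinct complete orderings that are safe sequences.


(1) Remaining need (order net, cpu):
  foxtrot: (10, 3)
  golf: (1, 0)
  charlie: (10, 2)
  alpha: (7, 0)
  delta: (3, 2)
(2) UNSAFE.
Key observation: after golf, delta, alpha complete, (9, 2) is the best the pool ever gets, yet each leftover process wants more net.
A maximal execution: golf, delta, alpha — then nothing else fits. Check, step by step:
  pool = (3, 0)
  run golf (needs (1, 0), free (3, 0)); after release of (3, 2) the pool is (6, 2)
  run delta (needs (3, 2), free (6, 2)); after release of (2, 0) the pool is (8, 2)
  run alpha (needs (7, 0), free (8, 2)); after release of (1, 0) the pool is (9, 2)
  foxtrot cannot run: need (10, 3) vs free (9, 2) (insufficient net and cpu)
  charlie cannot run: need (10, 2) vs free (9, 2) (insufficient net)
Permanently blocked: foxtrot and charlie.
(3) Exactly 0 of the possible complete orderings are safe sequences.


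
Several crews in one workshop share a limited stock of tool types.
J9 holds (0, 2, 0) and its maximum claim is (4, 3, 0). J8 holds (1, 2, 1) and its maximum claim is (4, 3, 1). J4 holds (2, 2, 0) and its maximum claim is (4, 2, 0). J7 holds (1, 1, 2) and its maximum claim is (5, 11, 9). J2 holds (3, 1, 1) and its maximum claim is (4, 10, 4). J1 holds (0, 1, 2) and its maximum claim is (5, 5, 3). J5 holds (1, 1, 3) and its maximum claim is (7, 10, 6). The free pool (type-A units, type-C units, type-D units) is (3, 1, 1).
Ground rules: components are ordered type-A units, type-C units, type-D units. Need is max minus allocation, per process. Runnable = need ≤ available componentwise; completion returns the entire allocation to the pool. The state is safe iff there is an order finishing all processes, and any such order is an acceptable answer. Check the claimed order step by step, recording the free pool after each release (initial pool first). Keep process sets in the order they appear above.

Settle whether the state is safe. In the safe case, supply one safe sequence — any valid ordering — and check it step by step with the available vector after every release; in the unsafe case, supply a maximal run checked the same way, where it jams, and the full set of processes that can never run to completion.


UNSAFE — no complete ordering exists.
Key observation: once J4, J9, J1, J8 finish, the pool peaks at (6, 8, 4) — and every remaining process still needs more type-C units than that.
A maximal execution: J4, J9, J1, J8 — then nothing else fits. Verifying each step:
  pool = (3, 1, 1)
  J4 needs (2, 0, 0) <= (3, 1, 1) -> finishes; pool += (2, 2, 0) = (5, 3, 1)
  J9 needs (4, 1, 0) <= (5, 3, 1) -> finishes; pool += (0, 2, 0) = (5, 5, 1)
  J1 needs (5, 4, 1) <= (5, 5, 1) -> finishes; pool += (0, 1, 2) = (5, 6, 3)
  J8 needs (3, 1, 0) <= (5, 6, 3) -> finishes; pool += (1, 2, 1) = (6, 8, 4)
  J7 cannot run: need (4, 10, 7) vs free (6, 8, 4) (insufficient type-C units and type-D units)
  J2 cannot run: need (1, 9, 3) vs free (6, 8, 4) (insufficient type-C units)
  J5 cannot run: need (6, 9, 3) vs free (6, 8, 4) (insufficient type-C units)
Permanently blocked: J7, J2 and J5.


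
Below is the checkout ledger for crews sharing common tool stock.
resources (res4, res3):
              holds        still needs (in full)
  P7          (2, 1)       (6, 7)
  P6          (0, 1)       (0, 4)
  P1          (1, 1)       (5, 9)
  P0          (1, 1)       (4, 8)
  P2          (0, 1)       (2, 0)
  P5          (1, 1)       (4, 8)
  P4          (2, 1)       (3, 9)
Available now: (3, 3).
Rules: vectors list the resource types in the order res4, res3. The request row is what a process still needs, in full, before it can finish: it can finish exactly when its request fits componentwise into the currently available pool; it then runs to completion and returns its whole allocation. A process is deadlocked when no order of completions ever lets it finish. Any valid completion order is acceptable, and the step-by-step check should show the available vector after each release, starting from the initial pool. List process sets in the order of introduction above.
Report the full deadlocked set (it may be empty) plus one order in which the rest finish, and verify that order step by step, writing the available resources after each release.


Deadlocked: P7, P1, P0, P5 and P4.
Key observation: the pool after P2, P6 is (3, 5); every surviving request exceeds it in res3, so progress ends there.
A valid finishing order for the others: P2, P6. Check, step by step:
  pool = (3, 3)
  P2 needs (2, 0) <= (3, 3) -> finishes; pool += (0, 1) = (3, 4)
  P6 needs (0, 4) <= (3, 4) -> finishes; pool += (0, 1) = (3, 5)
The blocked processes can never fit:
  P7 still needs (6, 7) but only (3, 5) is free — short on res4 and res3
  P1 still needs (5, 9) but only (3, 5) is free — short on res4 and res3
  P0 still needs (4, 8) but only (3, 5) is free — short on res4 and res3
  P5 still needs (4, 8) but only (3, 5) is free — short on res4 and res3
  P4 still needs (3, 9) but only (3, 5) is free — short on res3


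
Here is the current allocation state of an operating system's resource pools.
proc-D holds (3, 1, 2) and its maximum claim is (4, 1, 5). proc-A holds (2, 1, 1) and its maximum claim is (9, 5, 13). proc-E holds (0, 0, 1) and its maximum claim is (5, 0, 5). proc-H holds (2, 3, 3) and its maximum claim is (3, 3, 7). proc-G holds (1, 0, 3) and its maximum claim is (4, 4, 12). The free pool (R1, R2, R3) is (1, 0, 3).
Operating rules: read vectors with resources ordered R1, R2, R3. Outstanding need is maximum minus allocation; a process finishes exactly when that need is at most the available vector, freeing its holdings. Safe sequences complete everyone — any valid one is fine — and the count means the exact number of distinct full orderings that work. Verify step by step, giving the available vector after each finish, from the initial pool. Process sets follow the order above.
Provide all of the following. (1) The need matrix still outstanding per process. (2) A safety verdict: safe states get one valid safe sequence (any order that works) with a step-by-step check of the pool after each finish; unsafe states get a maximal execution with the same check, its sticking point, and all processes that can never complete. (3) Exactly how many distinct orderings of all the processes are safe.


(1) Remaining need (order R1, R2, R3):
  proc-D: (1, 0, 3)
  proc-A: (7, 4, 12)
  proc-E: (5, 0, 4)
  proc-H: (1, 0, 4)
  proc-G: (3, 4, 9)
(2) SAFE. One safe sequence: proc-D, proc-H, proc-E, proc-G, proc-A.
Key observation: reading the order forward, proc-D is the first process whose need (1, 0, 3) meets the free pool (1, 0, 3) exactly on a resource it requests.
Verifying each step:
  pool = (1, 0, 3)
  run proc-D (needs (1, 0, 3), free (1, 0, 3)); after release of (3, 1, 2) the pool is (4, 1, 5)
  run proc-H (needs (1, 0, 4), free (4, 1, 5)); after release of (2, 3, 3) the pool is (6, 4, 8)
  run proc-E (needs (5, 0, 4), free (6, 4, 8)); after release of (0, 0, 1) the pool is (6, 4, 9)
  run proc-G (needs (3, 4, 9), free (6, 4, 9)); after release of (1, 0, 3) the pool is (7, 4, 12)
  run proc-A (needs (7, 4, 12), free (7, 4, 12)); after release of (2, 1, 1) the pool is (9, 5, 13)
(3) Exactly 1 of the possible complete orderings is a safe sequence.


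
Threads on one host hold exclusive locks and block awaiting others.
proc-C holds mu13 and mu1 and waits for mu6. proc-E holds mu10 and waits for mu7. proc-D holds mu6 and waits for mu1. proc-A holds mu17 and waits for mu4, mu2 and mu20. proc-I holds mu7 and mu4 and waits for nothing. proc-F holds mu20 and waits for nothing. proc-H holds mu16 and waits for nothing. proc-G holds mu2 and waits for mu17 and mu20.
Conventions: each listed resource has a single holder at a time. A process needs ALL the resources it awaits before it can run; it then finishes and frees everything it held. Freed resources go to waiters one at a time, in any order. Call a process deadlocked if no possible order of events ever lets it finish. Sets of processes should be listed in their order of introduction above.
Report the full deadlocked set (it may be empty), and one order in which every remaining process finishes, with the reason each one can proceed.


Deadlocked set: proc-C, proc-D, proc-A and proc-G.
Key observation: along proc-C -> proc-D -> proc-C, each member waits on what the next one holds — a deadlock; proc-A and proc-G are caught in further circular waits.
A valid finishing order for the others: proc-H, proc-F, proc-I, proc-E.
Check, step by step:
  proc-H: no waits; runs immediately, freeing mu16
  proc-F: no waits; runs immediately, freeing mu20
  proc-I: no waits; runs immediately, freeing mu7 and mu4
  proc-E: everything it awaited (mu7) is free; runs, freeing mu10


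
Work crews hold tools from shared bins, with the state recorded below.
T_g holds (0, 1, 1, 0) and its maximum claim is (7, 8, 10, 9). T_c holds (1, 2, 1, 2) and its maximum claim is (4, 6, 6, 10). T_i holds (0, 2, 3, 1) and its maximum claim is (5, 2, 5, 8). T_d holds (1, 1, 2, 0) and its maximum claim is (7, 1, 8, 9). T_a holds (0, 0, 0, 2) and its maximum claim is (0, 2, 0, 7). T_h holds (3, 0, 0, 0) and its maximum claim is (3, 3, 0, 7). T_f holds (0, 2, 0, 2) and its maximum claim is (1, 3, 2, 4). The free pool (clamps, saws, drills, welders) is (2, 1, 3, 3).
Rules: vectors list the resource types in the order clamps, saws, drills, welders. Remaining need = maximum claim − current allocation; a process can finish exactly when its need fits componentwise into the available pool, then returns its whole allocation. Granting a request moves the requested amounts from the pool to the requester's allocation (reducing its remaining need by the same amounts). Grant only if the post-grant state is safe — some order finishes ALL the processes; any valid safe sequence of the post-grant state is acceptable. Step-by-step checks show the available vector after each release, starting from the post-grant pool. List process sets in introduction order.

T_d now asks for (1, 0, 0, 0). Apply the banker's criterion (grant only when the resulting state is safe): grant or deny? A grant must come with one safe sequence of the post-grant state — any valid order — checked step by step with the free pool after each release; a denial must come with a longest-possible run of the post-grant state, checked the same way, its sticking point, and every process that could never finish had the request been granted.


DENY: after the grant no complete ordering would exist.
Key observation: after T_f, T_a, T_h the pool peaks at (4, 3, 3, 7), and each blocked process is short somewhere: T_g on clamps, saws, drills, welders; T_c on saws, drills, welders; T_i on clamps; T_d on clamps, drills, welders.
After a pretend grant, a maximal execution: T_f, T_a, T_h — then nothing else fits. Walking it through:
  pool = (1, 1, 3, 3)
  T_f: need (1, 1, 2, 2) fits (1, 1, 3, 3); releases (0, 2, 0, 2), pool now (1, 3, 3, 5)
  T_a: need (0, 2, 0, 5) fits (1, 3, 3, 5); releases (0, 0, 0, 2), pool now (1, 3, 3, 7)
  T_h: need (0, 3, 0, 7) fits (1, 3, 3, 7); releases (3, 0, 0, 0), pool now (4, 3, 3, 7)
  T_g still needs (7, 7, 9, 9) but only (4, 3, 3, 7) is free — short on clamps, saws, drills and welders
  T_c still needs (3, 4, 5, 8) but only (4, 3, 3, 7) is free — short on saws, drills and welders
  T_i still needs (5, 0, 2, 7) but only (4, 3, 3, 7) is free — short on clamps
  T_d still needs (5, 0, 6, 9) but only (4, 3, 3, 7) is free — short on clamps, drills and welders
Post-grant, the permanently blocked set is T_g, T_c, T_i and T_d.


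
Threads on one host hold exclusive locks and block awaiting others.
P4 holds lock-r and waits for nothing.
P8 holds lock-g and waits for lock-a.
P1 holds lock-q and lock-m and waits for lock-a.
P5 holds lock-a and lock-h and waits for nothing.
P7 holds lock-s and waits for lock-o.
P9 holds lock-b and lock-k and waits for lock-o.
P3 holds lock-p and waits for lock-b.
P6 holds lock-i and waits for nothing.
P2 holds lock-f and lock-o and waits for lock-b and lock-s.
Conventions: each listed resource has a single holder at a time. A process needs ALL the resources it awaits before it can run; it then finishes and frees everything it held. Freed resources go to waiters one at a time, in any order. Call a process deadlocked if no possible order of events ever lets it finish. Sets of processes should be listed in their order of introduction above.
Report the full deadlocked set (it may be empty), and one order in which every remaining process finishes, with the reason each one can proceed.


Deadlocked set: P7, P9, P3 and P2.
Key observation: the wait chain closes on itself along P7 -> P2 -> P7; P9 is caught in further circular waits and P3 waits into the deadlock from upstream.
One completion order for the rest: P5, P6, P1, P8, P4.
Check, step by step:
  P5: no waits; runs immediately, freeing lock-a and lock-h
  P6: no waits; runs immediately, freeing lock-i
  P1 waits on lock-a — all released -> runs and releases lock-q and lock-m
  P8 waits on lock-a — all released -> runs and releases lock-g
  P4: no waits; runs immediately, freeing lock-r


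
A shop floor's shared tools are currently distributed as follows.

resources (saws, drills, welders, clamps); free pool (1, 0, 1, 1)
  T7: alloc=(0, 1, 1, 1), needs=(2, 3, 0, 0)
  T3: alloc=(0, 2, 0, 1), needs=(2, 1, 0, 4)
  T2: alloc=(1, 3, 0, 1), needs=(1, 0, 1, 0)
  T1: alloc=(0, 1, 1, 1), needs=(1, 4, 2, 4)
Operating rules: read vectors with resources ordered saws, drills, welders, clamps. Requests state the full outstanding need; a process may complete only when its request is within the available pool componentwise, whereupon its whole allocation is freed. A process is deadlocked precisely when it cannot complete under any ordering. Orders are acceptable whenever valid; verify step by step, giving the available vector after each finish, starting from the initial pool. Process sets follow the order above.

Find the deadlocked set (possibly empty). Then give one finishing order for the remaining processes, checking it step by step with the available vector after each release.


Deadlocked set: T3 and T1.
Key observation: the pool after T2, T7 is (2, 4, 2, 3); every surviving request exceeds it in clamps, so progress ends there.
The rest can finish in the order T2, T7. Check, step by step:
  pool = (1, 0, 1, 1)
  T2 needs (1, 0, 1, 0) <= (1, 0, 1, 1) -> finishes; pool += (1, 3, 0, 1) = (2, 3, 1, 2)
  T7 needs (2, 3, 0, 0) <= (2, 3, 1, 2) -> finishes; pool += (0, 1, 1, 1) = (2, 4, 2, 3)
None of the blocked processes ever fits:
  T3 cannot run: need (2, 1, 0, 4) vs free (2, 4, 2, 3) (insufficient clamps)
  T1 cannot run: need (1, 4, 2, 4) vs free (2, 4, 2, 3) (insufficient clamps)


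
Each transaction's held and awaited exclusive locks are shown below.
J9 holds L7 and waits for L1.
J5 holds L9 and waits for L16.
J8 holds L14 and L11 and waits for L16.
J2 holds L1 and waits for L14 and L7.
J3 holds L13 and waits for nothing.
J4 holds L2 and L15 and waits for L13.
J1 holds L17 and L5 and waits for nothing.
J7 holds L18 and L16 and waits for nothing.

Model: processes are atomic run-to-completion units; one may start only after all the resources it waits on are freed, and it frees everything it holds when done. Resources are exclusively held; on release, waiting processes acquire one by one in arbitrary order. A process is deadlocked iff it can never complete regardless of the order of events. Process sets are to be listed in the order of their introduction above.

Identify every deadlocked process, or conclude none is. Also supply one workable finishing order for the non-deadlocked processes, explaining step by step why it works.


Deadlocked set: J9 and J2.
Key observation: the waits loop around J9 -> J2 -> J9 with no way out; no other process is dragged down with it.
One completion order for the rest: J3, J1, J7, J8, J5, J4.
Verifying each step:
  J3: no waits; runs immediately, freeing L13
  J1: no waits; runs immediately, freeing L17 and L5
  J7: no waits; runs immediately, freeing L18 and L16
  J8: everything it awaited (L16) is free; runs, freeing L14 and L11
  J5: everything it awaited (L16) is free; runs, freeing L9
  J4: everything it awaited (L13) is free; runs, freeing L2 and L15
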